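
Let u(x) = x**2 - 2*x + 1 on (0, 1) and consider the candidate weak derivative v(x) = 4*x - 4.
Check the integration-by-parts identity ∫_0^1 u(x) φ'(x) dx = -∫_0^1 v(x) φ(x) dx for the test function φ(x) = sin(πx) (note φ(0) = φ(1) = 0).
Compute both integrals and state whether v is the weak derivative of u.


LHS = 2/π, RHS = 4/π. No, v is not the weak derivative of u.

u(x) = x**2 - 2*x + 1, classical derivative u'(x) = 2*x - 2.
φ(x) = sin(πx), so φ'(x) = π*cos(π*x).
Note φ(0) = φ(1) = 0, so the boundary term u·φ vanishes.
LHS = ∫_0^1 u(x) φ'(x) dx = ∫_0^1 (π*x^2*cos(π*x) - 2*π*x*cos(π*x) + π*cos(π*x)) dx. Term by term:
  ∫_0^1 π*cos(π*x) dx = 0;  ∫_0^1 π*x^2*cos(π*x) dx = -2/π;  ∫_0^1 -2*π*x*cos(π*x) dx = 4/π.
Sum: 0 − 2/π + 4/π = 2/π.
So LHS = 2/π.
∫_0^1 v(x) φ(x) dx = ∫_0^1 (4*x*sin(π*x) - 4*sin(π*x)) dx. Term by term:
  ∫_0^1 -4*sin(π*x) dx = -8/π;  ∫_0^1 4*x*sin(π*x) dx = 4/π.
Sum: -8/π + 4/π = -4/π.
So RHS = -∫_0^1 v(x) φ(x) dx = 4/π.
LHS − RHS = -2/π ≠ 0, so the identity fails.
(For a valid weak derivative the identity must hold for EVERY test function, in particular this one. The failure shows v is NOT the weak derivative of u.)
Correct weak derivative would be u'(x) = 2*x - 2.


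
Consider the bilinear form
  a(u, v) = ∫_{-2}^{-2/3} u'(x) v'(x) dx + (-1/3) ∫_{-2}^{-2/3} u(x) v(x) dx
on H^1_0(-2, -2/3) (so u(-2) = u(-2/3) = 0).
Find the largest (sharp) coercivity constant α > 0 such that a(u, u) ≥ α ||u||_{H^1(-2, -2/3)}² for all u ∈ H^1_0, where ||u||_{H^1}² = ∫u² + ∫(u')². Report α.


α = (-16 + 27*π^2)/(3*(16 + 9*π^2))

Coercivity of a(·,·) on H^1_0(-2, -2/3) means a(u, u) ≥ α ||u||_{H^1}² for every u ∈ H^1_0.
The interval has length L = 4/3, and Poincaré/coercivity depend only on L. Here a(u, u) = ∫(u')² + (-1/3)·∫u².
Here c = -1/3 < 0 with |c| < (π/L)² = 9*π^2/16, so coercivity still holds. The condition a(u,u) ≥ α||u||_{H^1}² reads (1−α)∫(u')² ≥ (α−c)∫u². Any admissible α is ≤ 1 (rapidly oscillating u have ∫u²/∫(u')² → 0), and α = 1 would force 0 ≥ (1−c)∫u², impossible since c < 1; so 1−α > 0. By the sharp Poincaré inequality on H^1_0 of an interval of length L, ∫(u')² ≥ (π/L)²∫u² with equality for the first sine mode sin(π(x−x₀)/L) (x₀ the left endpoint), so the inequality holds for all u iff (1−α)(π/L)² ≥ α − c, i.e. α ≤ ((π/L)² + c)/((π/L)² + 1) = (1 + c(L/π)²)/(1 + (L/π)²). (Direct route, valid since c ≤ 0: Poincaré gives c∫u² ≥ c(L/π)²∫(u')², so a(u,u) ≥ (1 + c(L/π)²)∫(u')², while ||u||_{H^1}² ≤ (1 + (L/π)²)∫(u')²; dividing yields the same α.) With (π/L)² = 9*π^2/16 and c = -1/3, the largest admissible constant is α = ((π/L)² + c)/((π/L)² + 1).
Simplifying, α = (-16 + 27*π^2)/(3*(16 + 9*π^2)).


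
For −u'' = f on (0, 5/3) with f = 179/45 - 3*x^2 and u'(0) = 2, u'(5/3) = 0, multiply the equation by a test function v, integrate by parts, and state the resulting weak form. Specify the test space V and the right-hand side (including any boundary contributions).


V = H^1(0, 5/3) (v unrestricted at boundary; u is determined up to an additive constant); weak form: ∫_0^5/3 u'v' dx = ∫_0^5/3 (179/45 - 3*x^2) v dx − 2·v(0) for all v ∈ V.

Multiply both sides by a test function v and integrate from 0 to 5/3:
  ∫_0^5/3 −u''(x) v(x) dx = ∫_0^5/3 f(x) v(x) dx.
Integrate the LHS by parts once:
  ∫_0^5/3 −u'' v dx = −[u'(x) v(x)]_0^5/3 + ∫_0^5/3 u'(x) v'(x) dx.
Thus ∫_0^5/3 u'(x) v'(x) dx = ∫_0^5/3 f(x) v(x) dx + [u'(x) v(x)]_0^5/3.
Choose V so that boundary terms are either known or forced to vanish.
u has inhomogeneous Neumann u'(0) = 2, u'(5/3) = 0. [u' v]_0^5/3 = (0)·v(5/3) − (2)·v(0) = − 2·v(0). Take V = H^1(0, 5/3); boundary term becomes part of RHS.
Weak formulation: find u (satisfying any essential BC) such that ∫_0^5/3 u'(x) v'(x) dx = ∫_0^5/3 f v dx − 2·v(0) for all v ∈ V (Neumann data are natural BCs: they enter the RHS as boundary terms).
Substituting f(x) = 179/45 - 3*x^2, the right-hand side is ∫_0^5/3 (179/45 - 3*x^2) v dx − 2·v(0).
Compatibility check (pure Neumann): taking v ≡ 1 ∈ V gives 0 = ∫_0^5/3 f dx + (0) − (2), i.e. ∫_0^5/3 f dx must equal u'(0) − u'(5/3) = 2. Indeed ∫_0^5/3 (179/45 - 3*x^2) dx = 2, so the data are compatible. The solution is then unique only up to an additive constant (fix it e.g. by requiring ∫_0^5/3 u dx = 0).


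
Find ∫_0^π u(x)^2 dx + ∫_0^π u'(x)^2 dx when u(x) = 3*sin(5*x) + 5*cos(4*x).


||u||_{H^1(0,π)}^2 = 1700/3 + 659*π/2

u'(x) = -20*sin(4*x) + 15*cos(5*x).
Expand u² and (u')² and integrate term by term on (0, π), using: for integers n ≥ 1, ∫_0^π sin²(nx) dx = ∫_0^π cos²(nx) dx = π/2; for n ≠ n', ∫_0^π sin(nx)sin(n'x) dx = ∫_0^π cos(nx)cos(n'x) dx = 0; and by product-to-sum, ∫_0^π sin(nx)cos(n'x) dx = ½∫_0^π [sin((n+n')x) + sin((n−n')x)] dx, which is 0 when n+n' is even and 2n/(n²−n'²) when n+n' is odd (it need not vanish on (0, π)).
  u² squared terms: (3)²·∫sin(5x)² dx = 9·π/2 = 9*π/2;  (5)²·∫cos(4x)² dx = 25·π/2 = 25*π/2.
  u² cross terms: 2·(3)·(5)·∫sin(5x)·cos(4x) dx = 30·(10/9) = 100/3.
  So ∫_0^π u² dx = 9*π/2 + 25*π/2 + 100/3 = 100/3 + 17*π.
  (u')² squared terms: (-20)²·∫sin(4x)² dx = 400·π/2 = 200*π;  (15)²·∫cos(5x)² dx = 225·π/2 = 225*π/2.
  (u')² cross terms: 2·(-20)·(15)·∫sin(4x)·cos(5x) dx = -600·(-8/9) = 1600/3.
  So ∫_0^π (u')² dx = 200*π + 225*π/2 + 1600/3 = 1600/3 + 625*π/2.
||u||_{H^1}^2 = (100/3 + 17*π) + (1600/3 + 625*π/2) = 1700/3 + 659*π/2.


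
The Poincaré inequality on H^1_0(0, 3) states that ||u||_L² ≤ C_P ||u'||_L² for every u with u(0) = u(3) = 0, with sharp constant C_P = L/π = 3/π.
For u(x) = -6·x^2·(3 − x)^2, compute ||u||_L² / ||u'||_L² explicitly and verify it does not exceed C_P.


||u||_L² / ||u'||_L² = sqrt(3)/2 < C_P = 3/π.

u(x) = -6·x^2·(3 − x)^2, so u'(x) = 12*x*(x*(3 - x) - (x - 3)^2).
u(x) = -6·x^2·(3 − x)^2 vanishes at x = 0 and x = 3, so u ∈ H^1_0(0, 3). Differentiate via the product rule and integrate the resulting polynomials term by term.
  ∫_0^3 u² dx = ∫_0^3 (36*x^8 - 432*x^7 + 1944*x^6 - 3888*x^5 + 2916*x^4) dx. Term by term:
    ∫_0^3 36*x^8 dx = 78732;  ∫_0^3 -432*x^7 dx = -354294;  ∫_0^3 1944*x^6 dx = 4251528/7;
    ∫_0^3 -3888*x^5 dx = -472392;  ∫_0^3 2916*x^4 dx = 708588/5.
  Sum: 78732 − 354294 + 4251528/7 − 472392 + 708588/5 = 39366/35.
  ∫_0^3 (u')² dx = ∫_0^3 (576*x^6 - 5184*x^5 + 16848*x^4 - 23328*x^3 + 11664*x^2) dx. Term by term:
    ∫_0^3 576*x^6 dx = 1259712/7;  ∫_0^3 -5184*x^5 dx = -629856;  ∫_0^3 16848*x^4 dx = 4094064/5;
    ∫_0^3 -23328*x^3 dx = -472392;  ∫_0^3 11664*x^2 dx = 104976.
  Sum: 1259712/7 − 629856 + 4094064/5 − 472392 + 104976 = 52488/35.
∫_0^3 u² dx = 39366/35, so ||u||_L² = 81*sqrt(210)/35.
∫_0^3 (u')² dx = 52488/35, so ||u'||_L² = 162*sqrt(70)/35.
Ratio ||u||_L² / ||u'||_L² = sqrt(3)/2.
Sharp Poincaré constant on H^1_0(0, 3) is C_P = L/π = 3/π, achieved by sin(π/3·x).
A polynomial bump cannot attain the sharp Poincaré constant (only the first sine eigenfunction does), so the ratio is strictly less than C_P, consistent with ||u||_L² ≤ C_P ||u'||_L².


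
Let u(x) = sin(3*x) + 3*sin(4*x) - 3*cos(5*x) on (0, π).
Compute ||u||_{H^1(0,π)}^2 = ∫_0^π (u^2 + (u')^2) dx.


||u||_{H^1(0,π)}^2 = 416 + 397*π/2

u'(x) = 15*sin(5*x) + 3*cos(3*x) + 12*cos(4*x).
Expand u² and (u')² and integrate term by term on (0, π), using: for integers n ≥ 1, ∫_0^π sin²(nx) dx = ∫_0^π cos²(nx) dx = π/2; for n ≠ n', ∫_0^π sin(nx)sin(n'x) dx = ∫_0^π cos(nx)cos(n'x) dx = 0; and by product-to-sum, ∫_0^π sin(nx)cos(n'x) dx = ½∫_0^π [sin((n+n')x) + sin((n−n')x)] dx, which is 0 when n+n' is even and 2n/(n²−n'²) when n+n' is odd (it need not vanish on (0, π)).
  u² squared terms: (-3)²·∫cos(5x)² dx = 9·π/2 = 9*π/2;  (3)²·∫sin(4x)² dx = 9·π/2 = 9*π/2;  (1)²·∫sin(3x)² dx = 1·π/2 = π/2.
  u² cross terms: 2·(-3)·(3)·∫cos(5x)·sin(4x) dx = -18·(-8/9) = 16;  2·(-3)·(1)·∫cos(5x)·sin(3x) dx = -6·(0) = 0;  2·(3)·(1)·∫sin(4x)·sin(3x) dx = 6·(0) = 0.
  So ∫_0^π u² dx = 9*π/2 + 9*π/2 + π/2 + 16 + 0 + 0 = 16 + 19*π/2.
  (u')² squared terms: (3)²·∫cos(3x)² dx = 9·π/2 = 9*π/2;  (12)²·∫cos(4x)² dx = 144·π/2 = 72*π;  (15)²·∫sin(5x)² dx = 225·π/2 = 225*π/2.
  (u')² cross terms: 2·(3)·(12)·∫cos(3x)·cos(4x) dx = 72·(0) = 0;  2·(3)·(15)·∫cos(3x)·sin(5x) dx = 90·(0) = 0;  2·(12)·(15)·∫cos(4x)·sin(5x) dx = 360·(10/9) = 400.
  So ∫_0^π (u')² dx = 9*π/2 + 72*π + 225*π/2 + 0 + 0 + 400 = 400 + 189*π.
||u||_{H^1}^2 = (16 + 19*π/2) + (400 + 189*π) = 416 + 397*π/2.


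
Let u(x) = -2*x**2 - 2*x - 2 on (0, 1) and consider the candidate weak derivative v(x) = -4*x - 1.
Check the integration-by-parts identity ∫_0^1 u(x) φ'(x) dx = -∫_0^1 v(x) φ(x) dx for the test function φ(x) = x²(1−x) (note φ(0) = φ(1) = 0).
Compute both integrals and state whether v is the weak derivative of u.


LHS = 11/30, RHS = 17/60. No, v is not the weak derivative of u.

u(x) = -2*x**2 - 2*x - 2, classical derivative u'(x) = -4*x - 2.
φ(x) = x²(1−x), so φ'(x) = x*(2 - 3*x).
Note φ(0) = φ(1) = 0, so the boundary term u·φ vanishes.
LHS = ∫_0^1 u(x) φ'(x) dx = ∫_0^1 (6*x^4 + 2*x^3 + 2*x^2 - 4*x) dx. Term by term:
  ∫_0^1 6*x^4 dx = 6/5;  ∫_0^1 2*x^3 dx = 1/2;  ∫_0^1 2*x^2 dx = 2/3;
  ∫_0^1 -4*x dx = -2.
Sum: 6/5 + 1/2 + 2/3 − 2 = 11/30.
So LHS = 11/30.
∫_0^1 v(x) φ(x) dx = ∫_0^1 (4*x^4 - 3*x^3 - x^2) dx. Term by term:
  ∫_0^1 4*x^4 dx = 4/5;  ∫_0^1 -3*x^3 dx = -3/4;  ∫_0^1 -x^2 dx = -1/3.
Sum: 4/5 − 3/4 − 1/3 = -17/60.
So RHS = -∫_0^1 v(x) φ(x) dx = 17/60.
LHS − RHS = 1/12 ≠ 0, so the identity fails.
(For a valid weak derivative the identity must hold for EVERY test function, in particular this one. The failure shows v is NOT the weak derivative of u.)
Correct weak derivative would be u'(x) = -4*x - 2.


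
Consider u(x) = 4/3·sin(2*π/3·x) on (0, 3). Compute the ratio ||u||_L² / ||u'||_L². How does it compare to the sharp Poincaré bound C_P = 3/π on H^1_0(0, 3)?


||u||_L² / ||u'||_L² = 3/(2*π) < C_P = 3/π.

u(x) = 4/3·sin(2*π/3·x), so u'(x) = 8*π*cos(2*π*x/3)/9.
Writing u(x) = A·sin(kπx/L) with A = 4/3 and k = 2, use ∫_0^L sin²(kπx/L) dx = L/2 and ∫_0^L cos²(kπx/L) dx = L/2.
u² = 16/9·sin²(2*π/3·x) and (u')² = 64*π^2/81·cos²(2*π/3·x), and each of sin², cos² integrates to L/2 = 3/2 over (0, 3).
∫_0^3 u² dx = 8/3, so ||u||_L² = 2*sqrt(6)/3.
∫_0^3 (u')² dx = 32*π^2/27, so ||u'||_L² = 4*sqrt(6)*π/9.
Ratio ||u||_L² / ||u'||_L² = 3/(2*π).
Sharp Poincaré constant on H^1_0(0, 3) is C_P = L/π = 3/π, achieved by sin(π/3·x).
This is the k = 2 harmonic; the ratio L/(kπ) is strictly less than C_P = L/π, consistent with the sharp inequality ||u||_L² ≤ C_P ||u'||_L².


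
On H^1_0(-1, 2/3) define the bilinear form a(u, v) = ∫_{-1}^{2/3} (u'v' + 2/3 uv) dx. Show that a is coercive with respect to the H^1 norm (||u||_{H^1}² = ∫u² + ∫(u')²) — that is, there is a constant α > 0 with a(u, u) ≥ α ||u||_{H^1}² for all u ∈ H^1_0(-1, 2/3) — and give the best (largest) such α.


α = (50 + 27*π^2)/(3*(25 + 9*π^2))

Coercivity of a(·,·) on H^1_0(-1, 2/3) means a(u, u) ≥ α ||u||_{H^1}² for every u ∈ H^1_0.
The interval has length L = 5/3, and Poincaré/coercivity depend only on L. Here a(u, u) = ∫(u')² + (2/3)·∫u².
Here 0 < c = 2/3 < 1. The condition a(u,u) ≥ α||u||_{H^1}² reads (1−α)∫(u')² ≥ (α−c)∫u². Any admissible α is ≤ 1 (rapidly oscillating u have ∫u²/∫(u')² → 0), and α = 1 would force 0 ≥ (1−c)∫u², impossible since c < 1; so 1−α > 0. By the sharp Poincaré inequality on H^1_0 of an interval of length L, ∫(u')² ≥ (π/L)²∫u² with equality for the first sine mode sin(π(x−x₀)/L) (x₀ the left endpoint), so the inequality holds for all u iff (1−α)(π/L)² ≥ α − c, i.e. α ≤ ((π/L)² + c)/((π/L)² + 1) = (1 + c(L/π)²)/(1 + (L/π)²). With (π/L)² = 9*π^2/25 and c = 2/3, the largest admissible constant is α = ((π/L)² + c)/((π/L)² + 1).
Simplifying, α = (50 + 27*π^2)/(3*(25 + 9*π^2)).


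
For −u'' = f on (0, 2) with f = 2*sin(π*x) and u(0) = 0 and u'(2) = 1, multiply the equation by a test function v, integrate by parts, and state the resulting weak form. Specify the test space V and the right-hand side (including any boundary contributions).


V = {v ∈ H^1(0, 2) : v(0) = 0} (test functions vanish at x = 0 where u is specified); weak form: ∫_0^2 u'v' dx = ∫_0^2 (2*sin(π*x)) v dx + v(2) for all v ∈ V.

Multiply both sides by a test function v and integrate from 0 to 2:
  ∫_0^2 −u''(x) v(x) dx = ∫_0^2 f(x) v(x) dx.
Integrate the LHS by parts once:
  ∫_0^2 −u'' v dx = −[u'(x) v(x)]_0^2 + ∫_0^2 u'(x) v'(x) dx.
Thus ∫_0^2 u'(x) v'(x) dx = ∫_0^2 f(x) v(x) dx + [u'(x) v(x)]_0^2.
Choose V so that boundary terms are either known or forced to vanish.
Mixed BC: u(0) = 0 (Dirichlet) and u'(2) = 1 (Neumann). Define V = {v ∈ H^1(0, 2) : v(0) = 0}. Then [u' v]_0^2 = u'(2)·v(2) − u'(0)·0 = v(2).
Weak formulation: find u (satisfying any essential BC) such that ∫_0^2 u'(x) v'(x) dx = ∫_0^2 f v dx + v(2) for all v ∈ V (Dirichlet at 0 absorbed into V; Neumann datum at x = 2 contributes the boundary term).
Substituting f(x) = 2*sin(π*x), the right-hand side is ∫_0^2 (2*sin(π*x)) v dx + v(2).


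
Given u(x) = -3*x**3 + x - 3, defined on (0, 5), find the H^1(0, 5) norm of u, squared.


||u||_{H^1}^2 = 6274825/42

The H^1 norm (squared) on an interval (0, L) is
  ||u||_{H^1}^2 = ∫_0^L u(x)^2 dx + ∫_0^L u'(x)^2 dx.
Compute u'(x) = 1 - 9*x**2.
Then u(x)^2 = 9*x**6 - 6*x**4 + 18*x**3 + x**2 - 6*x + 9 and u'(x)^2 = 81*x**4 - 18*x**2 + 1.
Integrate each monomial from 0 to 5 using ∫_0^5 c·x^n dx = c·5^(n+1)/(n+1):
  ∫_0^5 u(x)^2 dx = ∫_0^5 (9*x^6 - 6*x^4 + 18*x^3 + x^2 - 6*x + 9) dx. Term by term:
    ∫_0^5 9*x^6 dx = 703125/7;  ∫_0^5 -6*x^4 dx = -3750;  ∫_0^5 18*x^3 dx = 5625/2;
    ∫_0^5 x^2 dx = 125/3;  ∫_0^5 -6*x dx = -75;  ∫_0^5 9 dx = 45.
  Sum: 703125/7 − 3750 + 5625/2 + 125/3 − 75 + 45 = 4179865/42.
  ∫_0^5 u'(x)^2 dx = ∫_0^5 (81*x^4 - 18*x^2 + 1) dx. Term by term:
    ∫_0^5 81*x^4 dx = 50625;  ∫_0^5 -18*x^2 dx = -750;  ∫_0^5 1 dx = 5.
  Sum: 50625 − 750 + 5 = 49880.
Adding: ||u||_{H^1}^2 = 4179865/42 + 49880 = 6274825/42.


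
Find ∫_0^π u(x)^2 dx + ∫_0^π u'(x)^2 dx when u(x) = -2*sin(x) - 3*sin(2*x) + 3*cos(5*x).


||u||_{H^1(0,π)}^2 = 624/7 + 287*π/2

u'(x) = -15*sin(5*x) - 2*cos(x) - 6*cos(2*x).
Expand u² and (u')² and integrate term by term on (0, π), using: for integers n ≥ 1, ∫_0^π sin²(nx) dx = ∫_0^π cos²(nx) dx = π/2; for n ≠ n', ∫_0^π sin(nx)sin(n'x) dx = ∫_0^π cos(nx)cos(n'x) dx = 0; and by product-to-sum, ∫_0^π sin(nx)cos(n'x) dx = ½∫_0^π [sin((n+n')x) + sin((n−n')x)] dx, which is 0 when n+n' is even and 2n/(n²−n'²) when n+n' is odd (it need not vanish on (0, π)).
  u² squared terms: (-3)²·∫sin(2x)² dx = 9·π/2 = 9*π/2;  (-2)²·∫sin(x)² dx = 4·π/2 = 2*π;  (3)²·∫cos(5x)² dx = 9·π/2 = 9*π/2.
  u² cross terms: 2·(-3)·(-2)·∫sin(2x)·sin(x) dx = 12·(0) = 0;  2·(-3)·(3)·∫sin(2x)·cos(5x) dx = -18·(-4/21) = 24/7;  2·(-2)·(3)·∫sin(x)·cos(5x) dx = -12·(0) = 0.
  So ∫_0^π u² dx = 9*π/2 + 2*π + 9*π/2 + 0 + 24/7 + 0 = 24/7 + 11*π.
  (u')² squared terms: (-15)²·∫sin(5x)² dx = 225·π/2 = 225*π/2;  (-6)²·∫cos(2x)² dx = 36·π/2 = 18*π;  (-2)²·∫cos(x)² dx = 4·π/2 = 2*π.
  (u')² cross terms: 2·(-15)·(-6)·∫sin(5x)·cos(2x) dx = 180·(10/21) = 600/7;  2·(-15)·(-2)·∫sin(5x)·cos(x) dx = 60·(0) = 0;  2·(-6)·(-2)·∫cos(2x)·cos(x) dx = 24·(0) = 0.
  So ∫_0^π (u')² dx = 225*π/2 + 18*π + 2*π + 600/7 + 0 + 0 = 600/7 + 265*π/2.
||u||_{H^1}^2 = (24/7 + 11*π) + (600/7 + 265*π/2) = 624/7 + 287*π/2.


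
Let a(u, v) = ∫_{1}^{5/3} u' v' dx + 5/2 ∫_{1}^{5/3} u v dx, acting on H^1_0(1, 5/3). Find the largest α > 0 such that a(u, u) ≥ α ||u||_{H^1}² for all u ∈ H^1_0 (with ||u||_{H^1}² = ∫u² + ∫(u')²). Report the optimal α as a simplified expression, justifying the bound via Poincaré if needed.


α = 1

Coercivity of a(·,·) on H^1_0(1, 5/3) means a(u, u) ≥ α ||u||_{H^1}² for every u ∈ H^1_0.
The interval has length L = 2/3, and Poincaré/coercivity depend only on L. Here a(u, u) = ∫(u')² + (5/2)·∫u².
Here c = 5/2 ≥ 1, so a(u,u) = ∫(u')² + c∫u² ≥ ∫(u')² + ∫u² = ||u||_{H^1}², i.e. α = 1 works. No larger α is possible: a(u,u) ≥ α||u||_{H^1}² means (1−α)∫(u')² ≥ (α−c)∫u², and for the modes u_n = sin(nπ(x−x₀)/L) (x₀ the left endpoint) one has ∫u_n²/∫(u_n')² = (L/(nπ))² → 0, so a(u_n,u_n)/||u_n||_{H^1}² → 1. Hence the optimal constant is α = 1.
Therefore α = 1.


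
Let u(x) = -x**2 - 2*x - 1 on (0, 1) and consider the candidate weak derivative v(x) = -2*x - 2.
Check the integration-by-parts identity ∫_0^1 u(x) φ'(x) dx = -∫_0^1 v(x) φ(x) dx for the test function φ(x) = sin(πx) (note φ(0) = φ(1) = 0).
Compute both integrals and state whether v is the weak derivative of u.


LHS = 6/π, RHS = 6/π. Yes, v = u' weakly.

u(x) = -x**2 - 2*x - 1, classical derivative u'(x) = -2*x - 2.
φ(x) = sin(πx), so φ'(x) = π*cos(π*x).
Note φ(0) = φ(1) = 0, so the boundary term u·φ vanishes.
LHS = ∫_0^1 u(x) φ'(x) dx = ∫_0^1 (-π*x^2*cos(π*x) - 2*π*x*cos(π*x) - π*cos(π*x)) dx. Term by term:
  ∫_0^1 -π*cos(π*x) dx = 0;  ∫_0^1 -π*x^2*cos(π*x) dx = 2/π;  ∫_0^1 -2*π*x*cos(π*x) dx = 4/π.
Sum: 0 + 2/π + 4/π = 6/π.
So LHS = 6/π.
∫_0^1 v(x) φ(x) dx = ∫_0^1 (-2*x*sin(π*x) - 2*sin(π*x)) dx. Term by term:
  ∫_0^1 -2*sin(π*x) dx = -4/π;  ∫_0^1 -2*x*sin(π*x) dx = -2/π.
Sum: -4/π − 2/π = -6/π.
So RHS = -∫_0^1 v(x) φ(x) dx = 6/π.
LHS = RHS, so the identity holds for this test φ.
Moreover u is smooth here and v(x) = u'(x) = -2*x - 2 pointwise, so the identity holds for every test function. Hence v is the weak derivative of u.


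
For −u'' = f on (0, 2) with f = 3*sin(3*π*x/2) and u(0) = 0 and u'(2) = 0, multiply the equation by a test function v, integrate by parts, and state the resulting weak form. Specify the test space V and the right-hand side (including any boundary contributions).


V = {v ∈ H^1(0, 2) : v(0) = 0} (test functions vanish at x = 0 where u is specified); weak form: ∫_0^2 u'v' dx = ∫_0^2 (3*sin(3*π*x/2)) v dx for all v ∈ V.

Multiply both sides by a test function v and integrate from 0 to 2:
  ∫_0^2 −u''(x) v(x) dx = ∫_0^2 f(x) v(x) dx.
Integrate the LHS by parts once:
  ∫_0^2 −u'' v dx = −[u'(x) v(x)]_0^2 + ∫_0^2 u'(x) v'(x) dx.
Thus ∫_0^2 u'(x) v'(x) dx = ∫_0^2 f(x) v(x) dx + [u'(x) v(x)]_0^2.
Choose V so that boundary terms are either known or forced to vanish.
Mixed BC: u(0) = 0 (Dirichlet) and u'(2) = 0 (Neumann). Define V = {v ∈ H^1(0, 2) : v(0) = 0}. Then [u' v]_0^2 = u'(2)·v(2) − u'(0)·0 = 0.
Weak formulation: find u (satisfying any essential BC) such that ∫_0^2 u'(x) v'(x) dx = ∫_0^2 f v dx for all v ∈ V (Dirichlet at 0 absorbed into V; the Neumann datum at x = 2 is zero, so no boundary term remains).
Substituting f(x) = 3*sin(3*π*x/2), the right-hand side is ∫_0^2 (3*sin(3*π*x/2)) v dx.


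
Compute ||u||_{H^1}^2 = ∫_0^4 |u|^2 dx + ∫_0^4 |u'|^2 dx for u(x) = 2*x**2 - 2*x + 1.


||u||_{H^1}^2 = 3396/5

The H^1 norm (squared) on an interval (0, L) is
  ||u||_{H^1}^2 = ∫_0^L u(x)^2 dx + ∫_0^L u'(x)^2 dx.
Compute u'(x) = 4*x - 2.
Then u(x)^2 = 4*x**4 - 8*x**3 + 8*x**2 - 4*x + 1 and u'(x)^2 = 16*x**2 - 16*x + 4.
Integrate each monomial from 0 to 4 using ∫_0^4 c·x^n dx = c·4^(n+1)/(n+1):
  ∫_0^4 u(x)^2 dx = ∫_0^4 (4*x^4 - 8*x^3 + 8*x^2 - 4*x + 1) dx. Term by term:
    ∫_0^4 4*x^4 dx = 4096/5;  ∫_0^4 -8*x^3 dx = -512;  ∫_0^4 8*x^2 dx = 512/3;
    ∫_0^4 -4*x dx = -32;  ∫_0^4 1 dx = 4.
  Sum: 4096/5 − 512 + 512/3 − 32 + 4 = 6748/15.
  ∫_0^4 u'(x)^2 dx = ∫_0^4 (16*x^2 - 16*x + 4) dx. Term by term:
    ∫_0^4 16*x^2 dx = 1024/3;  ∫_0^4 -16*x dx = -128;  ∫_0^4 4 dx = 16.
  Sum: 1024/3 − 128 + 16 = 688/3.
Adding: ||u||_{H^1}^2 = 6748/15 + 688/3 = 3396/5.


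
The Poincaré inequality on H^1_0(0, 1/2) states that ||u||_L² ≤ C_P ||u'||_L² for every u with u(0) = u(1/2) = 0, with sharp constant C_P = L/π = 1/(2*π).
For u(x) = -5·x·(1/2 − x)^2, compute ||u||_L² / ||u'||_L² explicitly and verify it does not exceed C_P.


||u||_L² / ||u'||_L² = sqrt(14)/28 < C_P = 1/(2*π).

u(x) = -5·x·(1/2 − x)^2, so u'(x) = -15*x^2 + 10*x - 5/4.
u(x) = -5·x·(1/2 − x)^2 vanishes at x = 0 and x = 1/2, so u ∈ H^1_0(0, 1/2). Differentiate via the product rule and integrate the resulting polynomials term by term.
  ∫_0^1/2 u² dx = ∫_0^1/2 (25*x^6 - 50*x^5 + 75*x^4/2 - 25*x^3/2 + 25*x^2/16) dx. Term by term:
    ∫_0^1/2 25*x^6 dx = 25/896;  ∫_0^1/2 -50*x^5 dx = -25/192;  ∫_0^1/2 75*x^4/2 dx = 15/64;
    ∫_0^1/2 -25*x^3/2 dx = -25/128;  ∫_0^1/2 25*x^2/16 dx = 25/384.
  Sum: 25/896 − 25/192 + 15/64 − 25/128 + 25/384 = 5/2688.
  ∫_0^1/2 (u')² dx = ∫_0^1/2 (225*x^4 - 300*x^3 + 275*x^2/2 - 25*x + 25/16) dx. Term by term:
    ∫_0^1/2 225*x^4 dx = 45/32;  ∫_0^1/2 -300*x^3 dx = -75/16;  ∫_0^1/2 275*x^2/2 dx = 275/48;
    ∫_0^1/2 -25*x dx = -25/8;  ∫_0^1/2 25/16 dx = 25/32.
  Sum: 45/32 − 75/16 + 275/48 − 25/8 + 25/32 = 5/48.
∫_0^1/2 u² dx = 5/2688, so ||u||_L² = sqrt(210)/336.
∫_0^1/2 (u')² dx = 5/48, so ||u'||_L² = sqrt(15)/12.
Ratio ||u||_L² / ||u'||_L² = sqrt(14)/28.
Sharp Poincaré constant on H^1_0(0, 1/2) is C_P = L/π = 1/(2*π), achieved by sin(2*π·x).
A polynomial bump cannot attain the sharp Poincaré constant (only the first sine eigenfunction does), so the ratio is strictly less than C_P, consistent with ||u||_L² ≤ C_P ||u'||_L².


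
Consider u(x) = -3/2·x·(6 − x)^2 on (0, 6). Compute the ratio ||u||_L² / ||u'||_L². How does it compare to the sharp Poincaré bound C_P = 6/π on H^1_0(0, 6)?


||u||_L² / ||u'||_L² = 3*sqrt(14)/7 < C_P = 6/π.

u(x) = -3/2·x·(6 − x)^2, so u'(x) = 9*(2 - x)*(x/2 - 3).
u(x) = -3/2·x·(6 − x)^2 vanishes at x = 0 and x = 6, so u ∈ H^1_0(0, 6). Differentiate via the product rule and integrate the resulting polynomials term by term.
  ∫_0^6 u² dx = ∫_0^6 (9*x^6/4 - 54*x^5 + 486*x^4 - 1944*x^3 + 2916*x^2) dx. Term by term:
    ∫_0^6 9*x^6/4 dx = 629856/7;  ∫_0^6 -54*x^5 dx = -419904;  ∫_0^6 486*x^4 dx = 3779136/5;
    ∫_0^6 -1944*x^3 dx = -629856;  ∫_0^6 2916*x^2 dx = 209952.
  Sum: 629856/7 − 419904 + 3779136/5 − 629856 + 209952 = 209952/35.
  ∫_0^6 (u')² dx = ∫_0^6 (81*x^4/4 - 324*x^3 + 1782*x^2 - 3888*x + 2916) dx. Term by term:
    ∫_0^6 81*x^4/4 dx = 157464/5;  ∫_0^6 -324*x^3 dx = -104976;  ∫_0^6 1782*x^2 dx = 128304;
    ∫_0^6 -3888*x dx = -69984;  ∫_0^6 2916 dx = 17496.
  Sum: 157464/5 − 104976 + 128304 − 69984 + 17496 = 11664/5.
∫_0^6 u² dx = 209952/35, so ||u||_L² = 324*sqrt(70)/35.
∫_0^6 (u')² dx = 11664/5, so ||u'||_L² = 108*sqrt(5)/5.
Ratio ||u||_L² / ||u'||_L² = 3*sqrt(14)/7.
Sharp Poincaré constant on H^1_0(0, 6) is C_P = L/π = 6/π, achieved by sin(π/6·x).
A polynomial bump cannot attain the sharp Poincaré constant (only the first sine eigenfunction does), so the ratio is strictly less than C_P, consistent with ||u||_L² ≤ C_P ||u'||_L².


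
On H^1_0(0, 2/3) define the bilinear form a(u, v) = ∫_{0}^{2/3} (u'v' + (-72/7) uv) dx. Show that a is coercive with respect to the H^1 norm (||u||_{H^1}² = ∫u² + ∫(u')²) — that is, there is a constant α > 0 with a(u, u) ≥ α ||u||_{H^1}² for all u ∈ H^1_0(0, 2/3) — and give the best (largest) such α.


α = 9*(-32 + 7*π^2)/(7*(4 + 9*π^2))

Coercivity of a(·,·) on H^1_0(0, 2/3) means a(u, u) ≥ α ||u||_{H^1}² for every u ∈ H^1_0.
The interval has length L = 2/3, and Poincaré/coercivity depend only on L. Here a(u, u) = ∫(u')² + (-72/7)·∫u².
Here c = -72/7 < 0 with |c| < (π/L)² = 9*π^2/4, so coercivity still holds. The condition a(u,u) ≥ α||u||_{H^1}² reads (1−α)∫(u')² ≥ (α−c)∫u². Any admissible α is ≤ 1 (rapidly oscillating u have ∫u²/∫(u')² → 0), and α = 1 would force 0 ≥ (1−c)∫u², impossible since c < 1; so 1−α > 0. By the sharp Poincaré inequality on H^1_0 of an interval of length L, ∫(u')² ≥ (π/L)²∫u² with equality for the first sine mode sin(π(x−x₀)/L) (x₀ the left endpoint), so the inequality holds for all u iff (1−α)(π/L)² ≥ α − c, i.e. α ≤ ((π/L)² + c)/((π/L)² + 1) = (1 + c(L/π)²)/(1 + (L/π)²). (Direct route, valid since c ≤ 0: Poincaré gives c∫u² ≥ c(L/π)²∫(u')², so a(u,u) ≥ (1 + c(L/π)²)∫(u')², while ||u||_{H^1}² ≤ (1 + (L/π)²)∫(u')²; dividing yields the same α.) With (π/L)² = 9*π^2/4 and c = -72/7, the largest admissible constant is α = ((π/L)² + c)/((π/L)² + 1).
Simplifying, α = 9*(-32 + 7*π^2)/(7*(4 + 9*π^2)).


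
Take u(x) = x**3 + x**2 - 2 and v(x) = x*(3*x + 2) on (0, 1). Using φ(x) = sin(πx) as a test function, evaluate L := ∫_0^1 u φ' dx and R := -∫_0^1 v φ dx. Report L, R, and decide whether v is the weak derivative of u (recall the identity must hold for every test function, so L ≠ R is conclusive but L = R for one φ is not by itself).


LHS = -5/π + 12/π^3, RHS = -5/π + 12/π^3. Yes, v = u' weakly.

u(x) = x**3 + x**2 - 2, classical derivative u'(x) = 3*x**2 + 2*x.
φ(x) = sin(πx), so φ'(x) = π*cos(π*x).
Note φ(0) = φ(1) = 0, so the boundary term u·φ vanishes.
LHS = ∫_0^1 u(x) φ'(x) dx = ∫_0^1 (π*x^3*cos(π*x) + π*x^2*cos(π*x) - 2*π*cos(π*x)) dx. Term by term:
  ∫_0^1 -2*π*cos(π*x) dx = 0;  ∫_0^1 π*x^2*cos(π*x) dx = -2/π;  ∫_0^1 π*x^3*cos(π*x) dx = -3/π + 12/π^3.
Sum: 0 − 2/π + -3/π + 12/π^3 = -5/π + 12/π^3.
So LHS = -5/π + 12/π^3.
∫_0^1 v(x) φ(x) dx = ∫_0^1 (3*x^2*sin(π*x) + 2*x*sin(π*x)) dx. Term by term:
  ∫_0^1 2*x*sin(π*x) dx = 2/π;  ∫_0^1 3*x^2*sin(π*x) dx = -12/π^3 + 3/π.
Sum: 2/π + -12/π^3 + 3/π = -12/π^3 + 5/π.
So RHS = -∫_0^1 v(x) φ(x) dx = -5/π + 12/π^3.
LHS = RHS, so the identity holds for this test φ.
Moreover u is smooth here and v(x) = u'(x) = 3*x**2 + 2*x pointwise, so the identity holds for every test function. Hence v is the weak derivative of u.


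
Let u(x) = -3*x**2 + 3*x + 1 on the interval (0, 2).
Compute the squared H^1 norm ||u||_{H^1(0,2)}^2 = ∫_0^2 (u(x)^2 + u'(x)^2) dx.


||u||_{H^1}^2 = 248/5

The H^1 norm (squared) on an interval (0, L) is
  ||u||_{H^1}^2 = ∫_0^L u(x)^2 dx + ∫_0^L u'(x)^2 dx.
Compute u'(x) = 3 - 6*x.
Then u(x)^2 = 9*x**4 - 18*x**3 + 3*x**2 + 6*x + 1 and u'(x)^2 = 36*x**2 - 36*x + 9.
Integrate each monomial from 0 to 2 using ∫_0^2 c·x^n dx = c·2^(n+1)/(n+1):
  ∫_0^2 u(x)^2 dx = ∫_0^2 (9*x^4 - 18*x^3 + 3*x^2 + 6*x + 1) dx. Term by term:
    ∫_0^2 9*x^4 dx = 288/5;  ∫_0^2 -18*x^3 dx = -72;  ∫_0^2 3*x^2 dx = 8;
    ∫_0^2 6*x dx = 12;  ∫_0^2 1 dx = 2.
  Sum: 288/5 − 72 + 8 + 12 + 2 = 38/5.
  ∫_0^2 u'(x)^2 dx = ∫_0^2 (36*x^2 - 36*x + 9) dx. Term by term:
    ∫_0^2 36*x^2 dx = 96;  ∫_0^2 -36*x dx = -72;  ∫_0^2 9 dx = 18.
  Sum: 96 − 72 + 18 = 42.
Adding: ||u||_{H^1}^2 = 38/5 + 42 = 248/5.


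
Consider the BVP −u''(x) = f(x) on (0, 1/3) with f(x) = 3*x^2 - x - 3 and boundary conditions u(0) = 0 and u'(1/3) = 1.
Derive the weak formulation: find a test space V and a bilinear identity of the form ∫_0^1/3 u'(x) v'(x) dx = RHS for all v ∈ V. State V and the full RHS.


V = {v ∈ H^1(0, 1/3) : v(0) = 0} (test functions vanish at x = 0 where u is specified); weak form: ∫_0^1/3 u'v' dx = ∫_0^1/3 (3*x^2 - x - 3) v dx + v(1/3) for all v ∈ V.

Multiply both sides by a test function v and integrate from 0 to 1/3:
  ∫_0^1/3 −u''(x) v(x) dx = ∫_0^1/3 f(x) v(x) dx.
Integrate the LHS by parts once:
  ∫_0^1/3 −u'' v dx = −[u'(x) v(x)]_0^1/3 + ∫_0^1/3 u'(x) v'(x) dx.
Thus ∫_0^1/3 u'(x) v'(x) dx = ∫_0^1/3 f(x) v(x) dx + [u'(x) v(x)]_0^1/3.
Choose V so that boundary terms are either known or forced to vanish.
Mixed BC: u(0) = 0 (Dirichlet) and u'(1/3) = 1 (Neumann). Define V = {v ∈ H^1(0, 1/3) : v(0) = 0}. Then [u' v]_0^1/3 = u'(1/3)·v(1/3) − u'(0)·0 = v(1/3).
Weak formulation: find u (satisfying any essential BC) such that ∫_0^1/3 u'(x) v'(x) dx = ∫_0^1/3 f v dx + v(1/3) for all v ∈ V (Dirichlet at 0 absorbed into V; Neumann datum at x = 1/3 contributes the boundary term).
Substituting f(x) = 3*x^2 - x - 3, the right-hand side is ∫_0^1/3 (3*x^2 - x - 3) v dx + v(1/3).


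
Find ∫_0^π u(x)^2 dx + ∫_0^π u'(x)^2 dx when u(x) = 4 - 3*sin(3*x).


||u||_{H^1(0,π)}^2 = -16 + 61*π

u'(x) = -9*cos(3*x).
Expand u² and (u')² and integrate term by term on (0, π), using: for integers n ≥ 1, ∫_0^π sin²(nx) dx = ∫_0^π cos²(nx) dx = π/2; for n ≠ n', ∫_0^π sin(nx)sin(n'x) dx = ∫_0^π cos(nx)cos(n'x) dx = 0; and by product-to-sum, ∫_0^π sin(nx)cos(n'x) dx = ½∫_0^π [sin((n+n')x) + sin((n−n')x)] dx, which is 0 when n+n' is even and 2n/(n²−n'²) when n+n' is odd (it need not vanish on (0, π)). For the constant mode: ∫_0^π 1 dx = π, ∫_0^π cos(nx) dx = 0, ∫_0^π sin(nx) dx = (1−(−1)^n)/n.
  u² squared terms: (4)²·∫1 dx = 16·π = 16*π;  (-3)²·∫sin(3x)² dx = 9·π/2 = 9*π/2.
  u² cross terms: 2·(4)·(-3)·∫1·sin(3x) dx = -24·(2/3) = -16.
  So ∫_0^π u² dx = 16*π + 9*π/2 − 16 = -16 + 41*π/2.
  (u')² squared terms: (-9)²·∫cos(3x)² dx = 81·π/2 = 81*π/2.
  So ∫_0^π (u')² dx = 81*π/2.
||u||_{H^1}^2 = (-16 + 41*π/2) + (81*π/2) = -16 + 61*π.


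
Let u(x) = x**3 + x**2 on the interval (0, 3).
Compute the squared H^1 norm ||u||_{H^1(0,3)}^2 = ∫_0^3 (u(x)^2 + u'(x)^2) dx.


||u||_{H^1}^2 = 9243/7

The H^1 norm (squared) on an interval (0, L) is
  ||u||_{H^1}^2 = ∫_0^L u(x)^2 dx + ∫_0^L u'(x)^2 dx.
Compute u'(x) = 3*x**2 + 2*x.
Then u(x)^2 = x**6 + 2*x**5 + x**4 and u'(x)^2 = 9*x**4 + 12*x**3 + 4*x**2.
Integrate each monomial from 0 to 3 using ∫_0^3 c·x^n dx = c·3^(n+1)/(n+1):
  ∫_0^3 u(x)^2 dx = ∫_0^3 (x^6 + 2*x^5 + x^4) dx. Term by term:
    ∫_0^3 x^6 dx = 2187/7;  ∫_0^3 2*x^5 dx = 243;  ∫_0^3 x^4 dx = 243/5.
  Sum: 2187/7 + 243 + 243/5 = 21141/35.
  ∫_0^3 u'(x)^2 dx = ∫_0^3 (9*x^4 + 12*x^3 + 4*x^2) dx. Term by term:
    ∫_0^3 9*x^4 dx = 2187/5;  ∫_0^3 12*x^3 dx = 243;  ∫_0^3 4*x^2 dx = 36.
  Sum: 2187/5 + 243 + 36 = 3582/5.
Adding: ||u||_{H^1}^2 = 21141/35 + 3582/5 = 9243/7.


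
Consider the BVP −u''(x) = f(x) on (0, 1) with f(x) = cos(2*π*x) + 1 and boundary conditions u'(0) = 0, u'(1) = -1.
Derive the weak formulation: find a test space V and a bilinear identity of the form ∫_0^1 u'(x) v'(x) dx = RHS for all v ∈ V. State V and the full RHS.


V = H^1(0, 1) (v unrestricted at boundary; u is determined up to an additive constant); weak form: ∫_0^1 u'v' dx = ∫_0^1 (cos(2*π*x) + 1) v dx − v(1) for all v ∈ V.

Multiply both sides by a test function v and integrate from 0 to 1:
  ∫_0^1 −u''(x) v(x) dx = ∫_0^1 f(x) v(x) dx.
Integrate the LHS by parts once:
  ∫_0^1 −u'' v dx = −[u'(x) v(x)]_0^1 + ∫_0^1 u'(x) v'(x) dx.
Thus ∫_0^1 u'(x) v'(x) dx = ∫_0^1 f(x) v(x) dx + [u'(x) v(x)]_0^1.
Choose V so that boundary terms are either known or forced to vanish.
u has inhomogeneous Neumann u'(0) = 0, u'(1) = -1. [u' v]_0^1 = (-1)·v(1) − (0)·v(0) = − v(1). Take V = H^1(0, 1); boundary term becomes part of RHS.
Weak formulation: find u (satisfying any essential BC) such that ∫_0^1 u'(x) v'(x) dx = ∫_0^1 f v dx − v(1) for all v ∈ V (Neumann data are natural BCs: they enter the RHS as boundary terms).
Substituting f(x) = cos(2*π*x) + 1, the right-hand side is ∫_0^1 (cos(2*π*x) + 1) v dx − v(1).
Compatibility check (pure Neumann): taking v ≡ 1 ∈ V gives 0 = ∫_0^1 f dx + (-1) − (0), i.e. ∫_0^1 f dx must equal u'(0) − u'(1) = 1. Indeed ∫_0^1 (cos(2*π*x) + 1) dx = 1, so the data are compatible. The solution is then unique only up to an additive constant (fix it e.g. by requiring ∫_0^1 u dx = 0).


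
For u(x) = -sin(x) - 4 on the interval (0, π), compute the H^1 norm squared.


||u||_{H^1(0,π)}^2 = 16 + 17*π

u'(x) = -cos(x).
Expand u² and (u')² and integrate term by term on (0, π), using: for integers n ≥ 1, ∫_0^π sin²(nx) dx = ∫_0^π cos²(nx) dx = π/2; for n ≠ n', ∫_0^π sin(nx)sin(n'x) dx = ∫_0^π cos(nx)cos(n'x) dx = 0; and by product-to-sum, ∫_0^π sin(nx)cos(n'x) dx = ½∫_0^π [sin((n+n')x) + sin((n−n')x)] dx, which is 0 when n+n' is even and 2n/(n²−n'²) when n+n' is odd (it need not vanish on (0, π)). For the constant mode: ∫_0^π 1 dx = π, ∫_0^π cos(nx) dx = 0, ∫_0^π sin(nx) dx = (1−(−1)^n)/n.
  u² squared terms: (-4)²·∫1 dx = 16·π = 16*π;  (-1)²·∫sin(x)² dx = 1·π/2 = π/2.
  u² cross terms: 2·(-4)·(-1)·∫1·sin(x) dx = 8·(2) = 16.
  So ∫_0^π u² dx = 16*π + π/2 + 16 = 16 + 33*π/2.
  (u')² squared terms: (-1)²·∫cos(x)² dx = 1·π/2 = π/2.
  So ∫_0^π (u')² dx = π/2.
||u||_{H^1}^2 = (16 + 33*π/2) + (π/2) = 16 + 17*π.


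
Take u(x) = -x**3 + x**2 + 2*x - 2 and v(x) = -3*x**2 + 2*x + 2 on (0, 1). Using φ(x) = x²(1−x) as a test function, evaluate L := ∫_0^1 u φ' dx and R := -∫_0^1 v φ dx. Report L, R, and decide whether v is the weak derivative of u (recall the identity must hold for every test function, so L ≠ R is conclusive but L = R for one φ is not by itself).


LHS = -1/6, RHS = -1/6. Yes, v = u' weakly.

u(x) = -x**3 + x**2 + 2*x - 2, classical derivative u'(x) = -3*x**2 + 2*x + 2.
φ(x) = x²(1−x), so φ'(x) = x*(2 - 3*x).
Note φ(0) = φ(1) = 0, so the boundary term u·φ vanishes.
LHS = ∫_0^1 u(x) φ'(x) dx = ∫_0^1 (3*x^5 - 5*x^4 - 4*x^3 + 10*x^2 - 4*x) dx. Term by term:
  ∫_0^1 3*x^5 dx = 1/2;  ∫_0^1 -5*x^4 dx = -1;  ∫_0^1 -4*x^3 dx = -1;
  ∫_0^1 10*x^2 dx = 10/3;  ∫_0^1 -4*x dx = -2.
Sum: 1/2 − 1 − 1 + 10/3 − 2 = -1/6.
So LHS = -1/6.
∫_0^1 v(x) φ(x) dx = ∫_0^1 (3*x^5 - 5*x^4 + 2*x^2) dx. Term by term:
  ∫_0^1 3*x^5 dx = 1/2;  ∫_0^1 -5*x^4 dx = -1;  ∫_0^1 2*x^2 dx = 2/3.
Sum: 1/2 − 1 + 2/3 = 1/6.
So RHS = -∫_0^1 v(x) φ(x) dx = -1/6.
LHS = RHS, so the identity holds for this test φ.
Moreover u is smooth here and v(x) = u'(x) = -3*x**2 + 2*x + 2 pointwise, so the identity holds for every test function. Hence v is the weak derivative of u.


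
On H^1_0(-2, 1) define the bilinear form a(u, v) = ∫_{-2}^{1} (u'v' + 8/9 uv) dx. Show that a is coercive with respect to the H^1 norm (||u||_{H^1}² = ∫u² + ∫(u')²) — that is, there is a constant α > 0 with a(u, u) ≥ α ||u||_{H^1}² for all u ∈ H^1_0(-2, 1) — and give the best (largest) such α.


α = (8 + π^2)/(9 + π^2)

Coercivity of a(·,·) on H^1_0(-2, 1) means a(u, u) ≥ α ||u||_{H^1}² for every u ∈ H^1_0.
The interval has length L = 3, and Poincaré/coercivity depend only on L. Here a(u, u) = ∫(u')² + (8/9)·∫u².
Here 0 < c = 8/9 < 1. The condition a(u,u) ≥ α||u||_{H^1}² reads (1−α)∫(u')² ≥ (α−c)∫u². Any admissible α is ≤ 1 (rapidly oscillating u have ∫u²/∫(u')² → 0), and α = 1 would force 0 ≥ (1−c)∫u², impossible since c < 1; so 1−α > 0. By the sharp Poincaré inequality on H^1_0 of an interval of length L, ∫(u')² ≥ (π/L)²∫u² with equality for the first sine mode sin(π(x−x₀)/L) (x₀ the left endpoint), so the inequality holds for all u iff (1−α)(π/L)² ≥ α − c, i.e. α ≤ ((π/L)² + c)/((π/L)² + 1) = (1 + c(L/π)²)/(1 + (L/π)²). With (π/L)² = π^2/9 and c = 8/9, the largest admissible constant is α = ((π/L)² + c)/((π/L)² + 1).
Simplifying, α = (8 + π^2)/(9 + π^2).


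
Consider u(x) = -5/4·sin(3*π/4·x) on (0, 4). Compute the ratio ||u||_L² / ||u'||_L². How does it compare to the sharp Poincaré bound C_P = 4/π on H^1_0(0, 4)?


||u||_L² / ||u'||_L² = 4/(3*π) < C_P = 4/π.

u(x) = -5/4·sin(3*π/4·x), so u'(x) = -15*π*cos(3*π*x/4)/16.
Writing u(x) = A·sin(kπx/L) with A = -5/4 and k = 3, use ∫_0^L sin²(kπx/L) dx = L/2 and ∫_0^L cos²(kπx/L) dx = L/2.
u² = 25/16·sin²(3*π/4·x) and (u')² = 225*π^2/256·cos²(3*π/4·x), and each of sin², cos² integrates to L/2 = 2 over (0, 4).
∫_0^4 u² dx = 25/8, so ||u||_L² = 5*sqrt(2)/4.
∫_0^4 (u')² dx = 225*π^2/128, so ||u'||_L² = 15*sqrt(2)*π/16.
Ratio ||u||_L² / ||u'||_L² = 4/(3*π).
Sharp Poincaré constant on H^1_0(0, 4) is C_P = L/π = 4/π, achieved by sin(π/4·x).
This is the k = 3 harmonic; the ratio L/(kπ) is strictly less than C_P = L/π, consistent with the sharp inequality ||u||_L² ≤ C_P ||u'||_L².


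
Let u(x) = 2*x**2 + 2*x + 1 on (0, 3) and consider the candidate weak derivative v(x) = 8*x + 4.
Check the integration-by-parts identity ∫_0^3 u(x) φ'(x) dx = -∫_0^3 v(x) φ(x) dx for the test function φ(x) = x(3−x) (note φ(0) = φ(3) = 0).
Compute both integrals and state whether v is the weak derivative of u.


LHS = -36, RHS = -72. No, v is not the weak derivative of u.

u(x) = 2*x**2 + 2*x + 1, classical derivative u'(x) = 4*x + 2.
φ(x) = x(3−x), so φ'(x) = 3 - 2*x.
Note φ(0) = φ(3) = 0, so the boundary term u·φ vanishes.
LHS = ∫_0^3 u(x) φ'(x) dx = ∫_0^3 (-4*x^3 + 2*x^2 + 4*x + 3) dx. Term by term:
  ∫_0^3 -4*x^3 dx = -81;  ∫_0^3 2*x^2 dx = 18;  ∫_0^3 4*x dx = 18;
  ∫_0^3 3 dx = 9.
Sum: -81 + 18 + 18 + 9 = -36.
So LHS = -36.
∫_0^3 v(x) φ(x) dx = ∫_0^3 (-8*x^3 + 20*x^2 + 12*x) dx. Term by term:
  ∫_0^3 -8*x^3 dx = -162;  ∫_0^3 20*x^2 dx = 180;  ∫_0^3 12*x dx = 54.
Sum: -162 + 180 + 54 = 72.
So RHS = -∫_0^3 v(x) φ(x) dx = -72.
LHS − RHS = 36 ≠ 0, so the identity fails.
(For a valid weak derivative the identity must hold for EVERY test function, in particular this one. The failure shows v is NOT the weak derivative of u.)
Correct weak derivative would be u'(x) = 4*x + 2.


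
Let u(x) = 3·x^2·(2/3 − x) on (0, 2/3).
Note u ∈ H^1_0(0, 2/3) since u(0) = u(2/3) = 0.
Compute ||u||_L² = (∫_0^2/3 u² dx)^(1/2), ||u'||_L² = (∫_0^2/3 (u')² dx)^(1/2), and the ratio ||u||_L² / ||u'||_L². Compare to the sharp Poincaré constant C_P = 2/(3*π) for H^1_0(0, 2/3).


||u||_L² / ||u'||_L² = sqrt(14)/21 < C_P = 2/(3*π).

u(x) = 3·x^2·(2/3 − x), so u'(x) = x*(4 - 9*x).
u(x) = 3·x^2·(2/3 − x) vanishes at x = 0 and x = 2/3, so u ∈ H^1_0(0, 2/3). Differentiate via the product rule and integrate the resulting polynomials term by term.
  ∫_0^2/3 u² dx = ∫_0^2/3 (9*x^6 - 12*x^5 + 4*x^4) dx. Term by term:
    ∫_0^2/3 9*x^6 dx = 128/1701;  ∫_0^2/3 -12*x^5 dx = -128/729;  ∫_0^2/3 4*x^4 dx = 128/1215.
  Sum: 128/1701 − 128/729 + 128/1215 = 128/25515.
  ∫_0^2/3 (u')² dx = ∫_0^2/3 (81*x^4 - 72*x^3 + 16*x^2) dx. Term by term:
    ∫_0^2/3 81*x^4 dx = 32/15;  ∫_0^2/3 -72*x^3 dx = -32/9;  ∫_0^2/3 16*x^2 dx = 128/81.
  Sum: 32/15 − 32/9 + 128/81 = 64/405.
∫_0^2/3 u² dx = 128/25515, so ||u||_L² = 8*sqrt(70)/945.
∫_0^2/3 (u')² dx = 64/405, so ||u'||_L² = 8*sqrt(5)/45.
Ratio ||u||_L² / ||u'||_L² = sqrt(14)/21.
Sharp Poincaré constant on H^1_0(0, 2/3) is C_P = L/π = 2/(3*π), achieved by sin(3*π/2·x).
A polynomial bump cannot attain the sharp Poincaré constant (only the first sine eigenfunction does), so the ratio is strictly less than C_P, consistent with ||u||_L² ≤ C_P ||u'||_L².


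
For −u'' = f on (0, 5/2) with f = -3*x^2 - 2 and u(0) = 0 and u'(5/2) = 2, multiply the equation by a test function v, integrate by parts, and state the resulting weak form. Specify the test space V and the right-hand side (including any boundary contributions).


V = {v ∈ H^1(0, 5/2) : v(0) = 0} (test functions vanish at x = 0 where u is specified); weak form: ∫_0^5/2 u'v' dx = ∫_0^5/2 (-3*x^2 - 2) v dx + 2·v(5/2) for all v ∈ V.

Multiply both sides by a test function v and integrate from 0 to 5/2:
  ∫_0^5/2 −u''(x) v(x) dx = ∫_0^5/2 f(x) v(x) dx.
Integrate the LHS by parts once:
  ∫_0^5/2 −u'' v dx = −[u'(x) v(x)]_0^5/2 + ∫_0^5/2 u'(x) v'(x) dx.
Thus ∫_0^5/2 u'(x) v'(x) dx = ∫_0^5/2 f(x) v(x) dx + [u'(x) v(x)]_0^5/2.
Choose V so that boundary terms are either known or forced to vanish.
Mixed BC: u(0) = 0 (Dirichlet) and u'(5/2) = 2 (Neumann). Define V = {v ∈ H^1(0, 5/2) : v(0) = 0}. Then [u' v]_0^5/2 = u'(5/2)·v(5/2) − u'(0)·0 = 2·v(5/2).
Weak formulation: find u (satisfying any essential BC) such that ∫_0^5/2 u'(x) v'(x) dx = ∫_0^5/2 f v dx + 2·v(5/2) for all v ∈ V (Dirichlet at 0 absorbed into V; Neumann datum at x = 5/2 contributes the boundary term).
Substituting f(x) = -3*x^2 - 2, the right-hand side is ∫_0^5/2 (-3*x^2 - 2) v dx + 2·v(5/2).
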